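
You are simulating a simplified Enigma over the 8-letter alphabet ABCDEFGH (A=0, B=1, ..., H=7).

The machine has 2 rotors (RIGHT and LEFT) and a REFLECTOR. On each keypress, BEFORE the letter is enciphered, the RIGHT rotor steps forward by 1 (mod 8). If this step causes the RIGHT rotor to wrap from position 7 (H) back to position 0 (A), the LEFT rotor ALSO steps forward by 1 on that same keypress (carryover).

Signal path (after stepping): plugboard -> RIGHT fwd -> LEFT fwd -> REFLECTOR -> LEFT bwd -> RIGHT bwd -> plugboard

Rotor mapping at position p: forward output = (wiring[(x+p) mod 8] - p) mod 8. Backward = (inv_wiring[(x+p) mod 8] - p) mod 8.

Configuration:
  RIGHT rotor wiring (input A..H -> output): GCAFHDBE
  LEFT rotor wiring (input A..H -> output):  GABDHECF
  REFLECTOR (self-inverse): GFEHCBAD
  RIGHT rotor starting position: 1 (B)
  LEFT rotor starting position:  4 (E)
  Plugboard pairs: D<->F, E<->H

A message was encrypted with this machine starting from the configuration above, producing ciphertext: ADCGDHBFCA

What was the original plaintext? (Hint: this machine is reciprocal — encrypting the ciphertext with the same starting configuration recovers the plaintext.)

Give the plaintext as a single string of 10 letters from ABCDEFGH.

Char 1 ('A'): step: R->2, L=4; A->plug->A->R->G->L->F->refl->B->L'->D->R'->B->plug->B
Char 2 ('D'): step: R->3, L=4; D->plug->F->R->D->L->B->refl->F->L'->G->R'->D->plug->F
Char 3 ('C'): step: R->4, L=4; C->plug->C->R->F->L->E->refl->C->L'->E->R'->G->plug->G
Char 4 ('G'): step: R->5, L=4; G->plug->G->R->A->L->D->refl->H->L'->H->R'->C->plug->C
Char 5 ('D'): step: R->6, L=4; D->plug->F->R->H->L->H->refl->D->L'->A->R'->C->plug->C
Char 6 ('H'): step: R->7, L=4; H->plug->E->R->G->L->F->refl->B->L'->D->R'->C->plug->C
Char 7 ('B'): step: R->0, L->5 (L advanced); B->plug->B->R->C->L->A->refl->G->L'->G->R'->A->plug->A
Char 8 ('F'): step: R->1, L=5; F->plug->D->R->G->L->G->refl->A->L'->C->R'->E->plug->H
Char 9 ('C'): step: R->2, L=5; C->plug->C->R->F->L->E->refl->C->L'->H->R'->E->plug->H
Char 10 ('A'): step: R->3, L=5; A->plug->A->R->C->L->A->refl->G->L'->G->R'->D->plug->F

Answer: BFGCCCAHHF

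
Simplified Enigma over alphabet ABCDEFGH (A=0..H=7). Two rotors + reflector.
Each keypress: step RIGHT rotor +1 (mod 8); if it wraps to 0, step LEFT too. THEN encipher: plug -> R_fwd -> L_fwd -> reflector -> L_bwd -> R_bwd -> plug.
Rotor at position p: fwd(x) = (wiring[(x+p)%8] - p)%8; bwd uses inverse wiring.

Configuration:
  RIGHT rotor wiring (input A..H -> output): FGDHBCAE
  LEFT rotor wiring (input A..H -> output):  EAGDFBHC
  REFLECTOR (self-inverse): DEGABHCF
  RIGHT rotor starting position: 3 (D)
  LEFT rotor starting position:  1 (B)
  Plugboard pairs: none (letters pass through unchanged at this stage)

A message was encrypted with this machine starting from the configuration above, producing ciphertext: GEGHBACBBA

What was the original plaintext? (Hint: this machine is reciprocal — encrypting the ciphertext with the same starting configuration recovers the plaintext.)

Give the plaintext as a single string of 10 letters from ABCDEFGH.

Char 1 ('G'): step: R->4, L=1; G->plug->G->R->H->L->D->refl->A->L'->E->R'->C->plug->C
Char 2 ('E'): step: R->5, L=1; E->plug->E->R->B->L->F->refl->H->L'->A->R'->D->plug->D
Char 3 ('G'): step: R->6, L=1; G->plug->G->R->D->L->E->refl->B->L'->G->R'->B->plug->B
Char 4 ('H'): step: R->7, L=1; H->plug->H->R->B->L->F->refl->H->L'->A->R'->E->plug->E
Char 5 ('B'): step: R->0, L->2 (L advanced); B->plug->B->R->G->L->C->refl->G->L'->H->R'->D->plug->D
Char 6 ('A'): step: R->1, L=2; A->plug->A->R->F->L->A->refl->D->L'->C->R'->B->plug->B
Char 7 ('C'): step: R->2, L=2; C->plug->C->R->H->L->G->refl->C->L'->G->R'->E->plug->E
Char 8 ('B'): step: R->3, L=2; B->plug->B->R->G->L->C->refl->G->L'->H->R'->C->plug->C
Char 9 ('B'): step: R->4, L=2; B->plug->B->R->G->L->C->refl->G->L'->H->R'->G->plug->G
Char 10 ('A'): step: R->5, L=2; A->plug->A->R->F->L->A->refl->D->L'->C->R'->G->plug->G

Answer: CDBEDBECGG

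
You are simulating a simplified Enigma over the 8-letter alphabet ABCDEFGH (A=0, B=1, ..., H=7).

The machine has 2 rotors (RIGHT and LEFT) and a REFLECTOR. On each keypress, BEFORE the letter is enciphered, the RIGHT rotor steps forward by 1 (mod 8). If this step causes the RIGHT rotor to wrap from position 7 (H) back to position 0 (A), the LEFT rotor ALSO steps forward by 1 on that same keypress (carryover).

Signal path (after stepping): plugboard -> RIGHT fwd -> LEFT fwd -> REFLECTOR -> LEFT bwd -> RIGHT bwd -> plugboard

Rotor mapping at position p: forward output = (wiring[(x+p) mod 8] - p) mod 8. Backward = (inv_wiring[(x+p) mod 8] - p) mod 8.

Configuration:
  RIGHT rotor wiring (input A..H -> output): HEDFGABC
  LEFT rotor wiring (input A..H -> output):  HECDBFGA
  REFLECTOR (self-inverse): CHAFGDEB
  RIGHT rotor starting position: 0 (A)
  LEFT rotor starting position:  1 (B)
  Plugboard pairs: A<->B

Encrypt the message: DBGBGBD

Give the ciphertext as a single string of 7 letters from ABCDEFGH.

Answer: FDDECHF

Derivation:
Char 1 ('D'): step: R->1, L=1; D->plug->D->R->F->L->F->refl->D->L'->A->R'->F->plug->F
Char 2 ('B'): step: R->2, L=1; B->plug->A->R->B->L->B->refl->H->L'->G->R'->D->plug->D
Char 3 ('G'): step: R->3, L=1; G->plug->G->R->B->L->B->refl->H->L'->G->R'->D->plug->D
Char 4 ('B'): step: R->4, L=1; B->plug->A->R->C->L->C->refl->A->L'->D->R'->E->plug->E
Char 5 ('G'): step: R->5, L=1; G->plug->G->R->A->L->D->refl->F->L'->F->R'->C->plug->C
Char 6 ('B'): step: R->6, L=1; B->plug->A->R->D->L->A->refl->C->L'->C->R'->H->plug->H
Char 7 ('D'): step: R->7, L=1; D->plug->D->R->E->L->E->refl->G->L'->H->R'->F->plug->F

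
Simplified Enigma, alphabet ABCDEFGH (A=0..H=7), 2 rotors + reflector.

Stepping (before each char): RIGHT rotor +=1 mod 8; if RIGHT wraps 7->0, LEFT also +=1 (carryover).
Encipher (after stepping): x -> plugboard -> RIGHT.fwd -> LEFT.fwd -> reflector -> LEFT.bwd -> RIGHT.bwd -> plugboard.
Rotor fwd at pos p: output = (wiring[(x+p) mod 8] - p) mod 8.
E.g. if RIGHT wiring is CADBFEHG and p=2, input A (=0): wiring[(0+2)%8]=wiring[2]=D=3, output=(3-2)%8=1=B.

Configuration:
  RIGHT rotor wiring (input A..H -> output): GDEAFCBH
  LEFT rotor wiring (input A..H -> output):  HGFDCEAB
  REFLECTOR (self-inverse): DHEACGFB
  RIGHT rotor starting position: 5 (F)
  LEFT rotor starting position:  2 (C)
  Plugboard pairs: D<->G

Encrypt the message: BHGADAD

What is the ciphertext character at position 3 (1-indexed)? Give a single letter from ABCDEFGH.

Char 1 ('B'): step: R->6, L=2; B->plug->B->R->B->L->B->refl->H->L'->F->R'->D->plug->G
Char 2 ('H'): step: R->7, L=2; H->plug->H->R->C->L->A->refl->D->L'->A->R'->A->plug->A
Char 3 ('G'): step: R->0, L->3 (L advanced); G->plug->D->R->A->L->A->refl->D->L'->G->R'->A->plug->A

A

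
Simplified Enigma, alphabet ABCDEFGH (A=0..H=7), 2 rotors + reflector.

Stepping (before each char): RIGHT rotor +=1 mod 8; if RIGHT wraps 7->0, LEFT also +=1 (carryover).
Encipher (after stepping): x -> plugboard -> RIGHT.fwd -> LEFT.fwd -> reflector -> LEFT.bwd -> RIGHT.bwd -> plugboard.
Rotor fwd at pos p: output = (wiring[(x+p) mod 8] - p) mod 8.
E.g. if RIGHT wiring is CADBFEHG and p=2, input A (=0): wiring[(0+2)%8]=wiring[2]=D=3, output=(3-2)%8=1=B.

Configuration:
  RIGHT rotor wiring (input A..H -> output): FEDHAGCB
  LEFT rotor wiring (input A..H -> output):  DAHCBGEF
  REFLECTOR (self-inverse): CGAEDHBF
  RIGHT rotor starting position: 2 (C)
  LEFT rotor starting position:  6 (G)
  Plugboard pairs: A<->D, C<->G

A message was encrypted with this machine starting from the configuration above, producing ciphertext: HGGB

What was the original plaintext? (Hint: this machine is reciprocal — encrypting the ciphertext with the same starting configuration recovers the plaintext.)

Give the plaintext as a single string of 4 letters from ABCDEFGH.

Char 1 ('H'): step: R->3, L=6; H->plug->H->R->A->L->G->refl->B->L'->E->R'->A->plug->D
Char 2 ('G'): step: R->4, L=6; G->plug->C->R->G->L->D->refl->E->L'->F->R'->D->plug->A
Char 3 ('G'): step: R->5, L=6; G->plug->C->R->E->L->B->refl->G->L'->A->R'->D->plug->A
Char 4 ('B'): step: R->6, L=6; B->plug->B->R->D->L->C->refl->A->L'->H->R'->C->plug->G

Answer: DAAG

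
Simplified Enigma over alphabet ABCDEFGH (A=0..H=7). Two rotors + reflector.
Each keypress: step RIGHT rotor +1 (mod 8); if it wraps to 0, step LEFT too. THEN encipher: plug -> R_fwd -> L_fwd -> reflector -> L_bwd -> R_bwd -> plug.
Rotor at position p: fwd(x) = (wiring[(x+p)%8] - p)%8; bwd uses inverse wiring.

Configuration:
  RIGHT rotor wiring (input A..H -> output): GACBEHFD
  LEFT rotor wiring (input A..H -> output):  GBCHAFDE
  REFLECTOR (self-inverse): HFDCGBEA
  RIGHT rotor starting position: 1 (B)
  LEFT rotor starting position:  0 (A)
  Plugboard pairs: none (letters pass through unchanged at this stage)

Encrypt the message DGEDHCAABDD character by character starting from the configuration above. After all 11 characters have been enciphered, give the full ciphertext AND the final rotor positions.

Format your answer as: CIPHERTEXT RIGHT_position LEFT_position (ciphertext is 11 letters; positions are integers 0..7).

Char 1 ('D'): step: R->2, L=0; D->plug->D->R->F->L->F->refl->B->L'->B->R'->F->plug->F
Char 2 ('G'): step: R->3, L=0; G->plug->G->R->F->L->F->refl->B->L'->B->R'->B->plug->B
Char 3 ('E'): step: R->4, L=0; E->plug->E->R->C->L->C->refl->D->L'->G->R'->G->plug->G
Char 4 ('D'): step: R->5, L=0; D->plug->D->R->B->L->B->refl->F->L'->F->R'->F->plug->F
Char 5 ('H'): step: R->6, L=0; H->plug->H->R->B->L->B->refl->F->L'->F->R'->B->plug->B
Char 6 ('C'): step: R->7, L=0; C->plug->C->R->B->L->B->refl->F->L'->F->R'->F->plug->F
Char 7 ('A'): step: R->0, L->1 (L advanced); A->plug->A->R->G->L->D->refl->C->L'->F->R'->G->plug->G
Char 8 ('A'): step: R->1, L=1; A->plug->A->R->H->L->F->refl->B->L'->B->R'->B->plug->B
Char 9 ('B'): step: R->2, L=1; B->plug->B->R->H->L->F->refl->B->L'->B->R'->F->plug->F
Char 10 ('D'): step: R->3, L=1; D->plug->D->R->C->L->G->refl->E->L'->E->R'->C->plug->C
Char 11 ('D'): step: R->4, L=1; D->plug->D->R->H->L->F->refl->B->L'->B->R'->C->plug->C
Final: ciphertext=FBGFBFGBFCC, RIGHT=4, LEFT=1

Answer: FBGFBFGBFCC 4 1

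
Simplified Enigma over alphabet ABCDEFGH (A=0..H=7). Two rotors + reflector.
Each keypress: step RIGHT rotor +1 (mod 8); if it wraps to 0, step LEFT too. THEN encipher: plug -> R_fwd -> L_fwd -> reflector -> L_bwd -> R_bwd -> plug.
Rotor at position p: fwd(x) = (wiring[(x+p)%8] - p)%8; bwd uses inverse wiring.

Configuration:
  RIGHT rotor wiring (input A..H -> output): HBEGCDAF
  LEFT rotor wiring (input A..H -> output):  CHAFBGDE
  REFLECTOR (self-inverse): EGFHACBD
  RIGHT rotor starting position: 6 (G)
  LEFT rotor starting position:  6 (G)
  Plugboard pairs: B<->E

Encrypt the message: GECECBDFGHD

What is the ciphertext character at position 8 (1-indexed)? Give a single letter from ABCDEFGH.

Char 1 ('G'): step: R->7, L=6; G->plug->G->R->E->L->C->refl->F->L'->A->R'->B->plug->E
Char 2 ('E'): step: R->0, L->7 (L advanced); E->plug->B->R->B->L->D->refl->H->L'->G->R'->D->plug->D
Char 3 ('C'): step: R->1, L=7; C->plug->C->R->F->L->C->refl->F->L'->A->R'->A->plug->A
Char 4 ('E'): step: R->2, L=7; E->plug->B->R->E->L->G->refl->B->L'->D->R'->F->plug->F
Char 5 ('C'): step: R->3, L=7; C->plug->C->R->A->L->F->refl->C->L'->F->R'->D->plug->D
Char 6 ('B'): step: R->4, L=7; B->plug->E->R->D->L->B->refl->G->L'->E->R'->C->plug->C
Char 7 ('D'): step: R->5, L=7; D->plug->D->R->C->L->A->refl->E->L'->H->R'->F->plug->F
Char 8 ('F'): step: R->6, L=7; F->plug->F->R->A->L->F->refl->C->L'->F->R'->H->plug->H

H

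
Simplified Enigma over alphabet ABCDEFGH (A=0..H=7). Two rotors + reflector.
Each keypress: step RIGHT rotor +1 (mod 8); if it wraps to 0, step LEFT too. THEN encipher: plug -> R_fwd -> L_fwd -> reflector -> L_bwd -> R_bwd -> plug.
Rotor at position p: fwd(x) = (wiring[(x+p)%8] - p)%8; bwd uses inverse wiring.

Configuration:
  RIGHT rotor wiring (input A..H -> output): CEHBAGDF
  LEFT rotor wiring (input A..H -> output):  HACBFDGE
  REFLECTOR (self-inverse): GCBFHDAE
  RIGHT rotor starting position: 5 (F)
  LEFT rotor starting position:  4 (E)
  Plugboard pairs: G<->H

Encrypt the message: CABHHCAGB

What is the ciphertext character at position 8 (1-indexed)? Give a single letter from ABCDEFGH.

Char 1 ('C'): step: R->6, L=4; C->plug->C->R->E->L->D->refl->F->L'->H->R'->B->plug->B
Char 2 ('A'): step: R->7, L=4; A->plug->A->R->G->L->G->refl->A->L'->D->R'->B->plug->B
Char 3 ('B'): step: R->0, L->5 (L advanced); B->plug->B->R->E->L->D->refl->F->L'->F->R'->H->plug->G
Char 4 ('H'): step: R->1, L=5; H->plug->G->R->E->L->D->refl->F->L'->F->R'->E->plug->E
Char 5 ('H'): step: R->2, L=5; H->plug->G->R->A->L->G->refl->A->L'->H->R'->B->plug->B
Char 6 ('C'): step: R->3, L=5; C->plug->C->R->D->L->C->refl->B->L'->B->R'->G->plug->H
Char 7 ('A'): step: R->4, L=5; A->plug->A->R->E->L->D->refl->F->L'->F->R'->H->plug->G
Char 8 ('G'): step: R->5, L=5; G->plug->H->R->D->L->C->refl->B->L'->B->R'->A->plug->A

A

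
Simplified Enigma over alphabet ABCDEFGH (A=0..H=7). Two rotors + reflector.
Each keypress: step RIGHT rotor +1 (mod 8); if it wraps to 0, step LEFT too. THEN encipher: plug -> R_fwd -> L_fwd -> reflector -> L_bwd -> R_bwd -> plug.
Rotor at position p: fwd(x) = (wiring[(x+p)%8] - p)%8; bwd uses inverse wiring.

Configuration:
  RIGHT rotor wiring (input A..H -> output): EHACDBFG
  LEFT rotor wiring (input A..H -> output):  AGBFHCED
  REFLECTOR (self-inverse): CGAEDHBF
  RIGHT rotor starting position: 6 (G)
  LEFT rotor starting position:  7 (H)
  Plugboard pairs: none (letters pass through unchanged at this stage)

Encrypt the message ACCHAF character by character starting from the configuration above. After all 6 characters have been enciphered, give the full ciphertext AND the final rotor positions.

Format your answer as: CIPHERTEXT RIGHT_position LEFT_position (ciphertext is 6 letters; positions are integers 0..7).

Answer: GGDBCG 4 0

Derivation:
Char 1 ('A'): step: R->7, L=7; A->plug->A->R->H->L->F->refl->H->L'->C->R'->G->plug->G
Char 2 ('C'): step: R->0, L->0 (L advanced); C->plug->C->R->A->L->A->refl->C->L'->F->R'->G->plug->G
Char 3 ('C'): step: R->1, L=0; C->plug->C->R->B->L->G->refl->B->L'->C->R'->D->plug->D
Char 4 ('H'): step: R->2, L=0; H->plug->H->R->F->L->C->refl->A->L'->A->R'->B->plug->B
Char 5 ('A'): step: R->3, L=0; A->plug->A->R->H->L->D->refl->E->L'->G->R'->C->plug->C
Char 6 ('F'): step: R->4, L=0; F->plug->F->R->D->L->F->refl->H->L'->E->R'->G->plug->G
Final: ciphertext=GGDBCG, RIGHT=4, LEFT=0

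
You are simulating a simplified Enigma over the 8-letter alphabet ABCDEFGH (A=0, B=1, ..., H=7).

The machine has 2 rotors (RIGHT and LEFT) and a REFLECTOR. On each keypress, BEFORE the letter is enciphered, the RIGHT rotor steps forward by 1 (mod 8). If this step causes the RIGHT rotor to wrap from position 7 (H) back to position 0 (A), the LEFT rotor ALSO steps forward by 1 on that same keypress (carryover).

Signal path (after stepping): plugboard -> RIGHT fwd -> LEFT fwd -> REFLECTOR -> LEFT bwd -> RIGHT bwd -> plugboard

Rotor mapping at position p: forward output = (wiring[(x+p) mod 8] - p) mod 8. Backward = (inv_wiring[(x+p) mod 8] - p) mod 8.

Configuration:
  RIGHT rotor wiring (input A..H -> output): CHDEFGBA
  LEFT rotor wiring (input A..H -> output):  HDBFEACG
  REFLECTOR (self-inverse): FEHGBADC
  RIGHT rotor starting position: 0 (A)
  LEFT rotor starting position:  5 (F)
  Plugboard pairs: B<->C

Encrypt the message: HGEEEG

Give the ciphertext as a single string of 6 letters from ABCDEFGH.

Char 1 ('H'): step: R->1, L=5; H->plug->H->R->B->L->F->refl->A->L'->G->R'->A->plug->A
Char 2 ('G'): step: R->2, L=5; G->plug->G->R->A->L->D->refl->G->L'->E->R'->D->plug->D
Char 3 ('E'): step: R->3, L=5; E->plug->E->R->F->L->E->refl->B->L'->C->R'->B->plug->C
Char 4 ('E'): step: R->4, L=5; E->plug->E->R->G->L->A->refl->F->L'->B->R'->A->plug->A
Char 5 ('E'): step: R->5, L=5; E->plug->E->R->C->L->B->refl->E->L'->F->R'->D->plug->D
Char 6 ('G'): step: R->6, L=5; G->plug->G->R->H->L->H->refl->C->L'->D->R'->A->plug->A

Answer: ADCADA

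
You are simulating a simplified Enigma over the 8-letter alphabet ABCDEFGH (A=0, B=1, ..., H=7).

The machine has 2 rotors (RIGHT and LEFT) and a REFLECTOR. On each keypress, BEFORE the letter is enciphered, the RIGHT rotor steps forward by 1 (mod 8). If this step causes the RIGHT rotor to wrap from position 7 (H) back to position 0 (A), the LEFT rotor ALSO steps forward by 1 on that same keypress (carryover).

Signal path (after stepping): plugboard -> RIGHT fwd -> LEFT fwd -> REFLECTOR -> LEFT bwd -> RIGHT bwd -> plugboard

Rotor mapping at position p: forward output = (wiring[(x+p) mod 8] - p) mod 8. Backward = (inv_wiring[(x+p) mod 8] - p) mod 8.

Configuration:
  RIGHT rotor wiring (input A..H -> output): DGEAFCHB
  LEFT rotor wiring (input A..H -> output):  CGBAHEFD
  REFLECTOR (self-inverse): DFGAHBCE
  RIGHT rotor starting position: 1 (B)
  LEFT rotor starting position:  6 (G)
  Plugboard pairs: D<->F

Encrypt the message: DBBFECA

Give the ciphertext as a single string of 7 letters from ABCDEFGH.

Char 1 ('D'): step: R->2, L=6; D->plug->F->R->H->L->G->refl->C->L'->F->R'->E->plug->E
Char 2 ('B'): step: R->3, L=6; B->plug->B->R->C->L->E->refl->H->L'->A->R'->F->plug->D
Char 3 ('B'): step: R->4, L=6; B->plug->B->R->G->L->B->refl->F->L'->B->R'->A->plug->A
Char 4 ('F'): step: R->5, L=6; F->plug->D->R->G->L->B->refl->F->L'->B->R'->E->plug->E
Char 5 ('E'): step: R->6, L=6; E->plug->E->R->G->L->B->refl->F->L'->B->R'->A->plug->A
Char 6 ('C'): step: R->7, L=6; C->plug->C->R->H->L->G->refl->C->L'->F->R'->D->plug->F
Char 7 ('A'): step: R->0, L->7 (L advanced); A->plug->A->R->D->L->C->refl->G->L'->H->R'->G->plug->G

Answer: EDAEAFG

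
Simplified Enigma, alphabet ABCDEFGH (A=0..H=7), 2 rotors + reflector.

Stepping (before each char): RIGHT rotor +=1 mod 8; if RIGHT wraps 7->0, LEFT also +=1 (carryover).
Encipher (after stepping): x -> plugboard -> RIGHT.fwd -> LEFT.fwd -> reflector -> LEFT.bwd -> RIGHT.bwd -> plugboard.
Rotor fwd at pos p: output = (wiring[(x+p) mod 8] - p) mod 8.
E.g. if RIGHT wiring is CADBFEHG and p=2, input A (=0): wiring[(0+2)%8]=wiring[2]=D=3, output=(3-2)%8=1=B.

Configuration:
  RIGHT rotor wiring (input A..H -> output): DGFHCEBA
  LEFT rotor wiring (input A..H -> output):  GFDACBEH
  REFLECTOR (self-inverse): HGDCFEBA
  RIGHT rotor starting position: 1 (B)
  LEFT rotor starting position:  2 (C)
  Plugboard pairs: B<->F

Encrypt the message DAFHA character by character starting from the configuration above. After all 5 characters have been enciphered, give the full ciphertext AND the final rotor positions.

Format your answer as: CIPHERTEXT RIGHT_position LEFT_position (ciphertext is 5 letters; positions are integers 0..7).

Char 1 ('D'): step: R->2, L=2; D->plug->D->R->C->L->A->refl->H->L'->D->R'->A->plug->A
Char 2 ('A'): step: R->3, L=2; A->plug->A->R->E->L->C->refl->D->L'->H->R'->B->plug->F
Char 3 ('F'): step: R->4, L=2; F->plug->B->R->A->L->B->refl->G->L'->B->R'->G->plug->G
Char 4 ('H'): step: R->5, L=2; H->plug->H->R->F->L->F->refl->E->L'->G->R'->D->plug->D
Char 5 ('A'): step: R->6, L=2; A->plug->A->R->D->L->H->refl->A->L'->C->R'->B->plug->F
Final: ciphertext=AFGDF, RIGHT=6, LEFT=2

Answer: AFGDF 6 2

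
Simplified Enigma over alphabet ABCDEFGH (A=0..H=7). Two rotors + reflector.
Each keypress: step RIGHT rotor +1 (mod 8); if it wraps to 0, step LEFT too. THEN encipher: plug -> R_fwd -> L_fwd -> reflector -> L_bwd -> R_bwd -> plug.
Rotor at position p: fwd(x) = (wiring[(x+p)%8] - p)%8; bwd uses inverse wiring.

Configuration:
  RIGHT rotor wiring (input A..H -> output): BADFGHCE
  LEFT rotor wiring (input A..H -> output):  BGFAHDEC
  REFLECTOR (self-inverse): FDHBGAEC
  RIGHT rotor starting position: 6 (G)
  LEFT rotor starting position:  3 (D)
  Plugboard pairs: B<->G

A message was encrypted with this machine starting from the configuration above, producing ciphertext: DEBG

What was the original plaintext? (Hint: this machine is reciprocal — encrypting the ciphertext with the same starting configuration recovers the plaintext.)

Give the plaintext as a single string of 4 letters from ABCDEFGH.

Char 1 ('D'): step: R->7, L=3; D->plug->D->R->E->L->H->refl->C->L'->H->R'->F->plug->F
Char 2 ('E'): step: R->0, L->4 (L advanced); E->plug->E->R->G->L->B->refl->D->L'->A->R'->B->plug->G
Char 3 ('B'): step: R->1, L=4; B->plug->G->R->D->L->G->refl->E->L'->H->R'->A->plug->A
Char 4 ('G'): step: R->2, L=4; G->plug->B->R->D->L->G->refl->E->L'->H->R'->G->plug->B

Answer: FGAB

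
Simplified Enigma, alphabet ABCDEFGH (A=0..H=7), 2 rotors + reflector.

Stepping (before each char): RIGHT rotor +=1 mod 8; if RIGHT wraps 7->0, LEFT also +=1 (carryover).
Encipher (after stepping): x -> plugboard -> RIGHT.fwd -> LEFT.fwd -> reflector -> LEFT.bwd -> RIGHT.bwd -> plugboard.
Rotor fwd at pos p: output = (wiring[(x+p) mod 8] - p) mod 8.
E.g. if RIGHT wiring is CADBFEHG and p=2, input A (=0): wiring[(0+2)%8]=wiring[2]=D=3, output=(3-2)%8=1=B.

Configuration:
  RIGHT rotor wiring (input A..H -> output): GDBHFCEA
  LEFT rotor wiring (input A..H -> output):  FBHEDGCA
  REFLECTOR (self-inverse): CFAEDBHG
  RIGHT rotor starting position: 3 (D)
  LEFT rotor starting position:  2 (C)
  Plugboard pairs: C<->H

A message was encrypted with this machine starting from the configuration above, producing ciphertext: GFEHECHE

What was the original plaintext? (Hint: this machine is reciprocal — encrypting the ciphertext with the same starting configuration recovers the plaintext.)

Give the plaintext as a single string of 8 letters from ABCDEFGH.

Char 1 ('G'): step: R->4, L=2; G->plug->G->R->F->L->G->refl->H->L'->H->R'->F->plug->F
Char 2 ('F'): step: R->5, L=2; F->plug->F->R->E->L->A->refl->C->L'->B->R'->D->plug->D
Char 3 ('E'): step: R->6, L=2; E->plug->E->R->D->L->E->refl->D->L'->G->R'->A->plug->A
Char 4 ('H'): step: R->7, L=2; H->plug->C->R->E->L->A->refl->C->L'->B->R'->A->plug->A
Char 5 ('E'): step: R->0, L->3 (L advanced); E->plug->E->R->F->L->C->refl->A->L'->B->R'->C->plug->H
Char 6 ('C'): step: R->1, L=3; C->plug->H->R->F->L->C->refl->A->L'->B->R'->E->plug->E
Char 7 ('H'): step: R->2, L=3; H->plug->C->R->D->L->H->refl->G->L'->G->R'->F->plug->F
Char 8 ('E'): step: R->3, L=3; E->plug->E->R->F->L->C->refl->A->L'->B->R'->D->plug->D

Answer: FDAAHEFD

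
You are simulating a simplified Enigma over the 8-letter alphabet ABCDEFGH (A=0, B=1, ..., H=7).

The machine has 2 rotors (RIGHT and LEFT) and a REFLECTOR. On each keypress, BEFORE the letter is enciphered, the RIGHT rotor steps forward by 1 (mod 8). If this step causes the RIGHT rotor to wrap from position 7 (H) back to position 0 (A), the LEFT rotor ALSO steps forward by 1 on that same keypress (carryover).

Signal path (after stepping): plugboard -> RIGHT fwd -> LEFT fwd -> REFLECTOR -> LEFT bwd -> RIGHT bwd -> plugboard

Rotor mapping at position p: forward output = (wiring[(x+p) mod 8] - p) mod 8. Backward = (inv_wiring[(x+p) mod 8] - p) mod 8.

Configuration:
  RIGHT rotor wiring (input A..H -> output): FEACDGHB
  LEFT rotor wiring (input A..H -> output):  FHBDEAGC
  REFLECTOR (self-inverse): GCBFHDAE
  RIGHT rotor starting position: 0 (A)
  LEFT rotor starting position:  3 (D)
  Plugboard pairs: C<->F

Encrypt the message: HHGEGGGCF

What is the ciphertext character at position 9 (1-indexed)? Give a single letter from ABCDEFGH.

Char 1 ('H'): step: R->1, L=3; H->plug->H->R->E->L->H->refl->E->L'->G->R'->F->plug->C
Char 2 ('H'): step: R->2, L=3; H->plug->H->R->C->L->F->refl->D->L'->D->R'->G->plug->G
Char 3 ('G'): step: R->3, L=3; G->plug->G->R->B->L->B->refl->C->L'->F->R'->H->plug->H
Char 4 ('E'): step: R->4, L=3; E->plug->E->R->B->L->B->refl->C->L'->F->R'->D->plug->D
Char 5 ('G'): step: R->5, L=3; G->plug->G->R->F->L->C->refl->B->L'->B->R'->A->plug->A
Char 6 ('G'): step: R->6, L=3; G->plug->G->R->F->L->C->refl->B->L'->B->R'->A->plug->A
Char 7 ('G'): step: R->7, L=3; G->plug->G->R->H->L->G->refl->A->L'->A->R'->H->plug->H
Char 8 ('C'): step: R->0, L->4 (L advanced); C->plug->F->R->G->L->F->refl->D->L'->F->R'->A->plug->A
Char 9 ('F'): step: R->1, L=4; F->plug->C->R->B->L->E->refl->H->L'->H->R'->B->plug->B

B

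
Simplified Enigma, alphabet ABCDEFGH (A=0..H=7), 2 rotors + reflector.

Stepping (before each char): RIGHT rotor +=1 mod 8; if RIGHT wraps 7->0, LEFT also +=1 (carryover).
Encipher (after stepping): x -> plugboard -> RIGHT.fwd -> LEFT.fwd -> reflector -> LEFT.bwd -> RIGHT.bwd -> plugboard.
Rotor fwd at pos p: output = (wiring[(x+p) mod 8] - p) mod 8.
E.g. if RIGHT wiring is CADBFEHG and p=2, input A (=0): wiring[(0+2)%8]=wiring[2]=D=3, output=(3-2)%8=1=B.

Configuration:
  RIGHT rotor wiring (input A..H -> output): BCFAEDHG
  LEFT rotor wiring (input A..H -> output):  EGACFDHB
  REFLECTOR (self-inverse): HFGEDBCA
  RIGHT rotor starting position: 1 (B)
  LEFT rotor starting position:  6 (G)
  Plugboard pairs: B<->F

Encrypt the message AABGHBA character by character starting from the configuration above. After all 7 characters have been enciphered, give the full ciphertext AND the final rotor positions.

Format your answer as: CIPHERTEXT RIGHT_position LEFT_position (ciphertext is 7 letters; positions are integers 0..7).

Answer: FFCAAEB 0 7

Derivation:
Char 1 ('A'): step: R->2, L=6; A->plug->A->R->D->L->A->refl->H->L'->G->R'->B->plug->F
Char 2 ('A'): step: R->3, L=6; A->plug->A->R->F->L->E->refl->D->L'->B->R'->B->plug->F
Char 3 ('B'): step: R->4, L=6; B->plug->F->R->G->L->H->refl->A->L'->D->R'->C->plug->C
Char 4 ('G'): step: R->5, L=6; G->plug->G->R->D->L->A->refl->H->L'->G->R'->A->plug->A
Char 5 ('H'): step: R->6, L=6; H->plug->H->R->F->L->E->refl->D->L'->B->R'->A->plug->A
Char 6 ('B'): step: R->7, L=6; B->plug->F->R->F->L->E->refl->D->L'->B->R'->E->plug->E
Char 7 ('A'): step: R->0, L->7 (L advanced); A->plug->A->R->B->L->F->refl->B->L'->D->R'->F->plug->B
Final: ciphertext=FFCAAEB, RIGHT=0, LEFT=7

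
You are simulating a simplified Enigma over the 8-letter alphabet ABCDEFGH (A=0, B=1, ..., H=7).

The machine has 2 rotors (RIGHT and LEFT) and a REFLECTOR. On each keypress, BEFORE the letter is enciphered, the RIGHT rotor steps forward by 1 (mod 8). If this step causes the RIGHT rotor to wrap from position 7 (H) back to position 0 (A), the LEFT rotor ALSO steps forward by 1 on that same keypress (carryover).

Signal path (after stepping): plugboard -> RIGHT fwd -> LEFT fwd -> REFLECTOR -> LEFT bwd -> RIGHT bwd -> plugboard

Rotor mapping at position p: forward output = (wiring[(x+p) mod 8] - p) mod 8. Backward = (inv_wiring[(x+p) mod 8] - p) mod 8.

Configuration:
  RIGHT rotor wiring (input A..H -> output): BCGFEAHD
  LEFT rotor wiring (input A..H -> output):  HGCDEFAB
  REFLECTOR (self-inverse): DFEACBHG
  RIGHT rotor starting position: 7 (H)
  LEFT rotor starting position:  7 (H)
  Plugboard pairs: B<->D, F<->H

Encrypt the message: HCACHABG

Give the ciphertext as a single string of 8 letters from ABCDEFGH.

Answer: AGCGCCFF

Derivation:
Char 1 ('H'): step: R->0, L->0 (L advanced); H->plug->F->R->A->L->H->refl->G->L'->B->R'->A->plug->A
Char 2 ('C'): step: R->1, L=0; C->plug->C->R->E->L->E->refl->C->L'->C->R'->G->plug->G
Char 3 ('A'): step: R->2, L=0; A->plug->A->R->E->L->E->refl->C->L'->C->R'->C->plug->C
Char 4 ('C'): step: R->3, L=0; C->plug->C->R->F->L->F->refl->B->L'->H->R'->G->plug->G
Char 5 ('H'): step: R->4, L=0; H->plug->F->R->G->L->A->refl->D->L'->D->R'->C->plug->C
Char 6 ('A'): step: R->5, L=0; A->plug->A->R->D->L->D->refl->A->L'->G->R'->C->plug->C
Char 7 ('B'): step: R->6, L=0; B->plug->D->R->E->L->E->refl->C->L'->C->R'->H->plug->F
Char 8 ('G'): step: R->7, L=0; G->plug->G->R->B->L->G->refl->H->L'->A->R'->H->plug->F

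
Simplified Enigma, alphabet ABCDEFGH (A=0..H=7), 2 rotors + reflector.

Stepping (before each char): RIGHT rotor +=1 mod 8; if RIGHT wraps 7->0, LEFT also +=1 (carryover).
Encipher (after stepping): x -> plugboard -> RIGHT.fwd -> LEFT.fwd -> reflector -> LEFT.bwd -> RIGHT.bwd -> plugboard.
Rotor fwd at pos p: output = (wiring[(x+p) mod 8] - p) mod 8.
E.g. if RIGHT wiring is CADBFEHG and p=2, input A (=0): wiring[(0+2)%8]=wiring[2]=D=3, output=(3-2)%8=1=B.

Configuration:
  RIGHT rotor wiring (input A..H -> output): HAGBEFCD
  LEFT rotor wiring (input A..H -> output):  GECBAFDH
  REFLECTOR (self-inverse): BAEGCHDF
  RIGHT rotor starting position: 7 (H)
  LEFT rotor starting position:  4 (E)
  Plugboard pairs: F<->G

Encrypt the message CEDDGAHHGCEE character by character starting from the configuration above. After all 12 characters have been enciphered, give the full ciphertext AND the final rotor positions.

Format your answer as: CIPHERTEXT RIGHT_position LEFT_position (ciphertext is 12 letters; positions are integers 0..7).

Char 1 ('C'): step: R->0, L->5 (L advanced); C->plug->C->R->G->L->E->refl->C->L'->C->R'->G->plug->F
Char 2 ('E'): step: R->1, L=5; E->plug->E->R->E->L->H->refl->F->L'->F->R'->B->plug->B
Char 3 ('D'): step: R->2, L=5; D->plug->D->R->D->L->B->refl->A->L'->A->R'->E->plug->E
Char 4 ('D'): step: R->3, L=5; D->plug->D->R->H->L->D->refl->G->L'->B->R'->B->plug->B
Char 5 ('G'): step: R->4, L=5; G->plug->F->R->E->L->H->refl->F->L'->F->R'->H->plug->H
Char 6 ('A'): step: R->5, L=5; A->plug->A->R->A->L->A->refl->B->L'->D->R'->E->plug->E
Char 7 ('H'): step: R->6, L=5; H->plug->H->R->H->L->D->refl->G->L'->B->R'->C->plug->C
Char 8 ('H'): step: R->7, L=5; H->plug->H->R->D->L->B->refl->A->L'->A->R'->B->plug->B
Char 9 ('G'): step: R->0, L->6 (L advanced); G->plug->F->R->F->L->D->refl->G->L'->D->R'->H->plug->H
Char 10 ('C'): step: R->1, L=6; C->plug->C->R->A->L->F->refl->H->L'->H->R'->A->plug->A
Char 11 ('E'): step: R->2, L=6; E->plug->E->R->A->L->F->refl->H->L'->H->R'->B->plug->B
Char 12 ('E'): step: R->3, L=6; E->plug->E->R->A->L->F->refl->H->L'->H->R'->D->plug->D
Final: ciphertext=FBEBHECBHABD, RIGHT=3, LEFT=6

Answer: FBEBHECBHABD 3 6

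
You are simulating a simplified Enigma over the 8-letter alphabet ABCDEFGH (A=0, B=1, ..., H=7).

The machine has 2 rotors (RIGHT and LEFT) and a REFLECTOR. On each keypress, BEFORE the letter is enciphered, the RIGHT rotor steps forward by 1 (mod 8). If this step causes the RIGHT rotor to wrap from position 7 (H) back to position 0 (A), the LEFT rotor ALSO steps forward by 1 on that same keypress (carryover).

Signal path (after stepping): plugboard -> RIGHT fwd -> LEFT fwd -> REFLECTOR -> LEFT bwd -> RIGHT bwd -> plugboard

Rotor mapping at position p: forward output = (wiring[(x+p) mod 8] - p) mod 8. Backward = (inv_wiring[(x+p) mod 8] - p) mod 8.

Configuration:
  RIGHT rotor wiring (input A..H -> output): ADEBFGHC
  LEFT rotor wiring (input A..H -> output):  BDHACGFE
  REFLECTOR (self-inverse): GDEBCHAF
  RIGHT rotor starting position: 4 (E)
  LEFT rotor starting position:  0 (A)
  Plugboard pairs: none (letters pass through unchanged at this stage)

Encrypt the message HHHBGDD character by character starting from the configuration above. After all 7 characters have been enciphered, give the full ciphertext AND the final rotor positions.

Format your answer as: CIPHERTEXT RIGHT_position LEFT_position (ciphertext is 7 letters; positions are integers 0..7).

Char 1 ('H'): step: R->5, L=0; H->plug->H->R->A->L->B->refl->D->L'->B->R'->A->plug->A
Char 2 ('H'): step: R->6, L=0; H->plug->H->R->A->L->B->refl->D->L'->B->R'->A->plug->A
Char 3 ('H'): step: R->7, L=0; H->plug->H->R->A->L->B->refl->D->L'->B->R'->B->plug->B
Char 4 ('B'): step: R->0, L->1 (L advanced); B->plug->B->R->D->L->B->refl->D->L'->G->R'->F->plug->F
Char 5 ('G'): step: R->1, L=1; G->plug->G->R->B->L->G->refl->A->L'->H->R'->H->plug->H
Char 6 ('D'): step: R->2, L=1; D->plug->D->R->E->L->F->refl->H->L'->C->R'->A->plug->A
Char 7 ('D'): step: R->3, L=1; D->plug->D->R->E->L->F->refl->H->L'->C->R'->B->plug->B
Final: ciphertext=AABFHAB, RIGHT=3, LEFT=1

Answer: AABFHAB 3 1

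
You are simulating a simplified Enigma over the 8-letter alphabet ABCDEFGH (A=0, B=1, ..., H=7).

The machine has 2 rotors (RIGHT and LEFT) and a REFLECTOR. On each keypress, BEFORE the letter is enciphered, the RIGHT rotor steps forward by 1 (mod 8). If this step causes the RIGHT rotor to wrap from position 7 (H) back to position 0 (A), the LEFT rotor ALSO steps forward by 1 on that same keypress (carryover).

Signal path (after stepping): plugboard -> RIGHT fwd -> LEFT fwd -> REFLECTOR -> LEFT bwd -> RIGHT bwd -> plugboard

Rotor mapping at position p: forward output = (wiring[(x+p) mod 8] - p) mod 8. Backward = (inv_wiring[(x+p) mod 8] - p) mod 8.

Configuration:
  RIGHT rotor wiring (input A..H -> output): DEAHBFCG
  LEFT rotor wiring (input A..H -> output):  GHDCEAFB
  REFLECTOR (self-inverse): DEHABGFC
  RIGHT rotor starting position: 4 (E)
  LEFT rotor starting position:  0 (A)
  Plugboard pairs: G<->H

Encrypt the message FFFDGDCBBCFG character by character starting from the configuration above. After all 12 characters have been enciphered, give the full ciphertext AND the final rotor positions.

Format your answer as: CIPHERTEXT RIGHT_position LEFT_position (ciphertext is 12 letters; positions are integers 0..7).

Answer: CHCCHAGHHECC 0 2

Derivation:
Char 1 ('F'): step: R->5, L=0; F->plug->F->R->D->L->C->refl->H->L'->B->R'->C->plug->C
Char 2 ('F'): step: R->6, L=0; F->plug->F->R->B->L->H->refl->C->L'->D->R'->G->plug->H
Char 3 ('F'): step: R->7, L=0; F->plug->F->R->C->L->D->refl->A->L'->F->R'->C->plug->C
Char 4 ('D'): step: R->0, L->1 (L advanced); D->plug->D->R->H->L->F->refl->G->L'->A->R'->C->plug->C
Char 5 ('G'): step: R->1, L=1; G->plug->H->R->C->L->B->refl->E->L'->F->R'->G->plug->H
Char 6 ('D'): step: R->2, L=1; D->plug->D->R->D->L->D->refl->A->L'->G->R'->A->plug->A
Char 7 ('C'): step: R->3, L=1; C->plug->C->R->C->L->B->refl->E->L'->F->R'->H->plug->G
Char 8 ('B'): step: R->4, L=1; B->plug->B->R->B->L->C->refl->H->L'->E->R'->G->plug->H
Char 9 ('B'): step: R->5, L=1; B->plug->B->R->F->L->E->refl->B->L'->C->R'->G->plug->H
Char 10 ('C'): step: R->6, L=1; C->plug->C->R->F->L->E->refl->B->L'->C->R'->E->plug->E
Char 11 ('F'): step: R->7, L=1; F->plug->F->R->C->L->B->refl->E->L'->F->R'->C->plug->C
Char 12 ('G'): step: R->0, L->2 (L advanced); G->plug->H->R->G->L->E->refl->B->L'->A->R'->C->plug->C
Final: ciphertext=CHCCHAGHHECC, RIGHT=0, LEFT=2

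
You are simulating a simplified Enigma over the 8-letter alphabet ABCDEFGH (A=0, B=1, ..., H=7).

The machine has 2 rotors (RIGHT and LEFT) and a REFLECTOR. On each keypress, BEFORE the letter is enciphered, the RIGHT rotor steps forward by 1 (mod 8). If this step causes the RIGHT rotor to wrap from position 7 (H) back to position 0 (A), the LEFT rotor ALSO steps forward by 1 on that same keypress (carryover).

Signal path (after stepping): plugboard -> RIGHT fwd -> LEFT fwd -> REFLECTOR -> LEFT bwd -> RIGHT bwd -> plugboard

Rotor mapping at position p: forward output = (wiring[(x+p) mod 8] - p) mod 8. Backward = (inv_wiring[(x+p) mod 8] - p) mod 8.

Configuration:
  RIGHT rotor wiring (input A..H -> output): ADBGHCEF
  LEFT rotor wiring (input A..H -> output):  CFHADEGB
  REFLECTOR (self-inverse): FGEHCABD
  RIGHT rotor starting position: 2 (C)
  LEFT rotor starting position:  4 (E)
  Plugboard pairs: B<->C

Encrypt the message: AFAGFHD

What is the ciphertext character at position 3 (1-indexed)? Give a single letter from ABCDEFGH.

Char 1 ('A'): step: R->3, L=4; A->plug->A->R->D->L->F->refl->A->L'->B->R'->D->plug->D
Char 2 ('F'): step: R->4, L=4; F->plug->F->R->H->L->E->refl->C->L'->C->R'->H->plug->H
Char 3 ('A'): step: R->5, L=4; A->plug->A->R->F->L->B->refl->G->L'->E->R'->F->plug->F

F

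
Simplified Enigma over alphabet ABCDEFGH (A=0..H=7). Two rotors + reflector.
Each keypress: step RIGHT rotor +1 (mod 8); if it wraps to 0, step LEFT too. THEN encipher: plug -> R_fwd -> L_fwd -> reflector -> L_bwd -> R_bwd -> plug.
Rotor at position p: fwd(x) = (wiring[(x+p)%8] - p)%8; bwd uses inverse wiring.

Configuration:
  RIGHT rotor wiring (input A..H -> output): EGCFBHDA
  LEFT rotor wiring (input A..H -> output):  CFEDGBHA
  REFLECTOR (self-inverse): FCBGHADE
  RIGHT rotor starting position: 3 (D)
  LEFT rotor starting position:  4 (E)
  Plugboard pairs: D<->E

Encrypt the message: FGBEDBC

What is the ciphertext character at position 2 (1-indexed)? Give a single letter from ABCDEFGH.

Char 1 ('F'): step: R->4, L=4; F->plug->F->R->C->L->D->refl->G->L'->E->R'->D->plug->E
Char 2 ('G'): step: R->5, L=4; G->plug->G->R->A->L->C->refl->B->L'->F->R'->F->plug->F

F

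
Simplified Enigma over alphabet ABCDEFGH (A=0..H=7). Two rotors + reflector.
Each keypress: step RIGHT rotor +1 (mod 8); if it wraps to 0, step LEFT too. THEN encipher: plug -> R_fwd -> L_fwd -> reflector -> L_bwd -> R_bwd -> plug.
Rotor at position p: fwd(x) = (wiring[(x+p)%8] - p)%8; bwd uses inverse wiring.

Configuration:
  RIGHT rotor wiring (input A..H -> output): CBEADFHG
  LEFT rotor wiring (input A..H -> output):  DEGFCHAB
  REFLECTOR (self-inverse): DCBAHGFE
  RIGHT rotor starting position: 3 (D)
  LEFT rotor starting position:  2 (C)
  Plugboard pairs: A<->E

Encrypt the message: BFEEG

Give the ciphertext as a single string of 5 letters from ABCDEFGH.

Char 1 ('B'): step: R->4, L=2; B->plug->B->R->B->L->D->refl->A->L'->C->R'->D->plug->D
Char 2 ('F'): step: R->5, L=2; F->plug->F->R->H->L->C->refl->B->L'->G->R'->H->plug->H
Char 3 ('E'): step: R->6, L=2; E->plug->A->R->B->L->D->refl->A->L'->C->R'->F->plug->F
Char 4 ('E'): step: R->7, L=2; E->plug->A->R->H->L->C->refl->B->L'->G->R'->G->plug->G
Char 5 ('G'): step: R->0, L->3 (L advanced); G->plug->G->R->H->L->D->refl->A->L'->F->R'->F->plug->F

Answer: DHFGF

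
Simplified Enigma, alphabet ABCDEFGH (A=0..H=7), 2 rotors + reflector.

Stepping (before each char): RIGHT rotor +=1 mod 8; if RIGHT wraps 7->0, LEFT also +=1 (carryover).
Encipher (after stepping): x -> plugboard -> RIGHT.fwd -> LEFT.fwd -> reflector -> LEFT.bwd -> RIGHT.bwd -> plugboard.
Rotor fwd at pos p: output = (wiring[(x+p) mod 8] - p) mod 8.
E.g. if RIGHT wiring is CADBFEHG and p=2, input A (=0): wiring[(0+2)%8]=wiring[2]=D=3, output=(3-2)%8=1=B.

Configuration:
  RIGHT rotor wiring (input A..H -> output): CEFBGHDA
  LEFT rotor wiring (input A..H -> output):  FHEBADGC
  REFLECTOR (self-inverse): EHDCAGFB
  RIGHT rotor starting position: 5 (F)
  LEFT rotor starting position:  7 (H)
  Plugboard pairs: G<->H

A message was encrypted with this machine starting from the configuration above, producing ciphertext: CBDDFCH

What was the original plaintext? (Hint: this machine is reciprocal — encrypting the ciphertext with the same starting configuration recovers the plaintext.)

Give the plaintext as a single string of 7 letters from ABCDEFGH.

Char 1 ('C'): step: R->6, L=7; C->plug->C->R->E->L->C->refl->D->L'->A->R'->G->plug->H
Char 2 ('B'): step: R->7, L=7; B->plug->B->R->D->L->F->refl->G->L'->B->R'->A->plug->A
Char 3 ('D'): step: R->0, L->0 (L advanced); D->plug->D->R->B->L->H->refl->B->L'->D->R'->G->plug->H
Char 4 ('D'): step: R->1, L=0; D->plug->D->R->F->L->D->refl->C->L'->H->R'->G->plug->H
Char 5 ('F'): step: R->2, L=0; F->plug->F->R->G->L->G->refl->F->L'->A->R'->G->plug->H
Char 6 ('C'): step: R->3, L=0; C->plug->C->R->E->L->A->refl->E->L'->C->R'->H->plug->G
Char 7 ('H'): step: R->4, L=0; H->plug->G->R->B->L->H->refl->B->L'->D->R'->B->plug->B

Answer: HAHHHGB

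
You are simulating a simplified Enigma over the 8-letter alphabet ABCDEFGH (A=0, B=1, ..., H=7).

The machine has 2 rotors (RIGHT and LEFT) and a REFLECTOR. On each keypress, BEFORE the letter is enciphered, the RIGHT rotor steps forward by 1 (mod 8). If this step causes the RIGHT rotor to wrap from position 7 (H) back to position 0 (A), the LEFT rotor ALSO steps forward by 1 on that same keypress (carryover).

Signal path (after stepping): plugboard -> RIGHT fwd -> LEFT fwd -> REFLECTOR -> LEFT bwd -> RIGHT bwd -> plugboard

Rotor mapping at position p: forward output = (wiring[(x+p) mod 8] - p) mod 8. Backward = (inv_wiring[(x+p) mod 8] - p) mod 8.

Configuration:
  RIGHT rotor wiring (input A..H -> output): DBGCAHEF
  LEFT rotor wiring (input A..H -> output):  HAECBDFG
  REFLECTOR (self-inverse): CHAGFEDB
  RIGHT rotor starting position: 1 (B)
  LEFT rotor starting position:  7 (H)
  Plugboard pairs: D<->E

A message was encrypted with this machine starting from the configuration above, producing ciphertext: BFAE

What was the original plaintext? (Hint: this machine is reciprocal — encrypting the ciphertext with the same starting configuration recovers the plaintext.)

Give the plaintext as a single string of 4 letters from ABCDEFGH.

Char 1 ('B'): step: R->2, L=7; B->plug->B->R->A->L->H->refl->B->L'->C->R'->E->plug->D
Char 2 ('F'): step: R->3, L=7; F->plug->F->R->A->L->H->refl->B->L'->C->R'->E->plug->D
Char 3 ('A'): step: R->4, L=7; A->plug->A->R->E->L->D->refl->G->L'->H->R'->E->plug->D
Char 4 ('E'): step: R->5, L=7; E->plug->D->R->G->L->E->refl->F->L'->D->R'->H->plug->H

Answer: DDDH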